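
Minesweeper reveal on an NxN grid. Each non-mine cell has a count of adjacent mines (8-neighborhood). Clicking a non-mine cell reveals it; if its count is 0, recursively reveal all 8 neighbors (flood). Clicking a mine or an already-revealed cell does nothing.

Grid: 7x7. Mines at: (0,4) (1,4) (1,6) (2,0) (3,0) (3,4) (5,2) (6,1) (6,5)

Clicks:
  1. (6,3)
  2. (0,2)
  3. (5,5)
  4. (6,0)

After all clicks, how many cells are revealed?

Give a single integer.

Click 1 (6,3) count=1: revealed 1 new [(6,3)] -> total=1
Click 2 (0,2) count=0: revealed 17 new [(0,0) (0,1) (0,2) (0,3) (1,0) (1,1) (1,2) (1,3) (2,1) (2,2) (2,3) (3,1) (3,2) (3,3) (4,1) (4,2) (4,3)] -> total=18
Click 3 (5,5) count=1: revealed 1 new [(5,5)] -> total=19
Click 4 (6,0) count=1: revealed 1 new [(6,0)] -> total=20

Answer: 20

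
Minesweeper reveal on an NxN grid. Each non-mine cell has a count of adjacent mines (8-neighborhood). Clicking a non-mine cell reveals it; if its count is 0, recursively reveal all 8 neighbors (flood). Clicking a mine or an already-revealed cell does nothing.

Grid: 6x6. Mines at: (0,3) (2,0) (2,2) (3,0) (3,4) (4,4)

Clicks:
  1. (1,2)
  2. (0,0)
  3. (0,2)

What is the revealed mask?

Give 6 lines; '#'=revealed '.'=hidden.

Click 1 (1,2) count=2: revealed 1 new [(1,2)] -> total=1
Click 2 (0,0) count=0: revealed 5 new [(0,0) (0,1) (0,2) (1,0) (1,1)] -> total=6
Click 3 (0,2) count=1: revealed 0 new [(none)] -> total=6

Answer: ###...
###...
......
......
......
......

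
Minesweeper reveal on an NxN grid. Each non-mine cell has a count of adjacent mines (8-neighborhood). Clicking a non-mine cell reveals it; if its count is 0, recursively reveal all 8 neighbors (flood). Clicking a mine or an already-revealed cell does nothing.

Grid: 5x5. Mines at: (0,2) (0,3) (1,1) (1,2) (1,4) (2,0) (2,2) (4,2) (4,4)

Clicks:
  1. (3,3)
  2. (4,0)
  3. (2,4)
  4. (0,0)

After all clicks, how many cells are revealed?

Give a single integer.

Answer: 7

Derivation:
Click 1 (3,3) count=3: revealed 1 new [(3,3)] -> total=1
Click 2 (4,0) count=0: revealed 4 new [(3,0) (3,1) (4,0) (4,1)] -> total=5
Click 3 (2,4) count=1: revealed 1 new [(2,4)] -> total=6
Click 4 (0,0) count=1: revealed 1 new [(0,0)] -> total=7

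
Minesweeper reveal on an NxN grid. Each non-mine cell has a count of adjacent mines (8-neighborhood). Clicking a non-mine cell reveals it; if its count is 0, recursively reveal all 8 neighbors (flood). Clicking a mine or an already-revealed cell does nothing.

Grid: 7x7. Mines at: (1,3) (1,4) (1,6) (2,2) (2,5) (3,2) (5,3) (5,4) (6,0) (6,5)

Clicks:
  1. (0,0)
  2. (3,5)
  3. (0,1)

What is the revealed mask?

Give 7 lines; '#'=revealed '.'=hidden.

Answer: ###....
###....
##.....
##...#.
##.....
##.....
.......

Derivation:
Click 1 (0,0) count=0: revealed 14 new [(0,0) (0,1) (0,2) (1,0) (1,1) (1,2) (2,0) (2,1) (3,0) (3,1) (4,0) (4,1) (5,0) (5,1)] -> total=14
Click 2 (3,5) count=1: revealed 1 new [(3,5)] -> total=15
Click 3 (0,1) count=0: revealed 0 new [(none)] -> total=15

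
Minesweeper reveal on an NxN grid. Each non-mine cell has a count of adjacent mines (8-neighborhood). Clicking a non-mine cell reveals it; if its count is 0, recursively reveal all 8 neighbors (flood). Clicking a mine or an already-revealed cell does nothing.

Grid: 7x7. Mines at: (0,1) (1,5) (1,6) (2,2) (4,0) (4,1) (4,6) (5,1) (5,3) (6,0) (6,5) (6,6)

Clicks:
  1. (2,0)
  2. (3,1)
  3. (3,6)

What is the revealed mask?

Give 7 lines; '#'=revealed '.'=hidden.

Click 1 (2,0) count=0: revealed 6 new [(1,0) (1,1) (2,0) (2,1) (3,0) (3,1)] -> total=6
Click 2 (3,1) count=3: revealed 0 new [(none)] -> total=6
Click 3 (3,6) count=1: revealed 1 new [(3,6)] -> total=7

Answer: .......
##.....
##.....
##....#
.......
.......
.......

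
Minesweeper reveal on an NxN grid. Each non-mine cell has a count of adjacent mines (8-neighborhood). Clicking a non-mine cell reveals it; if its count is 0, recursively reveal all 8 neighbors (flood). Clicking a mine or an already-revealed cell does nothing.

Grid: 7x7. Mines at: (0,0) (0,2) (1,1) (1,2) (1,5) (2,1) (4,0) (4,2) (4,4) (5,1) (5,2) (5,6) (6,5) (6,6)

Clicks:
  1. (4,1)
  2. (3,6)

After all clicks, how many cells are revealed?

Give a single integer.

Answer: 7

Derivation:
Click 1 (4,1) count=4: revealed 1 new [(4,1)] -> total=1
Click 2 (3,6) count=0: revealed 6 new [(2,5) (2,6) (3,5) (3,6) (4,5) (4,6)] -> total=7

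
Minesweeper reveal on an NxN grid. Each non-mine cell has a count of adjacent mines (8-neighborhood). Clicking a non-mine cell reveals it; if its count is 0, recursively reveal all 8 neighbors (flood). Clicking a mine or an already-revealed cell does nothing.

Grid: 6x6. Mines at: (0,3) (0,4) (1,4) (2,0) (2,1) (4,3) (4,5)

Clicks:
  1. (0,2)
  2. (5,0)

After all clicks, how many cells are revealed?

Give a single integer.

Click 1 (0,2) count=1: revealed 1 new [(0,2)] -> total=1
Click 2 (5,0) count=0: revealed 9 new [(3,0) (3,1) (3,2) (4,0) (4,1) (4,2) (5,0) (5,1) (5,2)] -> total=10

Answer: 10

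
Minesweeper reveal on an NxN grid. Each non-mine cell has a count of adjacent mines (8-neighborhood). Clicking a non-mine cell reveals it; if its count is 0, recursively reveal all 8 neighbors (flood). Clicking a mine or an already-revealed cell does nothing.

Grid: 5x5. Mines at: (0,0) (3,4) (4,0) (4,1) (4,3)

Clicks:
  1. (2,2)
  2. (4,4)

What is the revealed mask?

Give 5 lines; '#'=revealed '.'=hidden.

Answer: .####
#####
#####
####.
....#

Derivation:
Click 1 (2,2) count=0: revealed 18 new [(0,1) (0,2) (0,3) (0,4) (1,0) (1,1) (1,2) (1,3) (1,4) (2,0) (2,1) (2,2) (2,3) (2,4) (3,0) (3,1) (3,2) (3,3)] -> total=18
Click 2 (4,4) count=2: revealed 1 new [(4,4)] -> total=19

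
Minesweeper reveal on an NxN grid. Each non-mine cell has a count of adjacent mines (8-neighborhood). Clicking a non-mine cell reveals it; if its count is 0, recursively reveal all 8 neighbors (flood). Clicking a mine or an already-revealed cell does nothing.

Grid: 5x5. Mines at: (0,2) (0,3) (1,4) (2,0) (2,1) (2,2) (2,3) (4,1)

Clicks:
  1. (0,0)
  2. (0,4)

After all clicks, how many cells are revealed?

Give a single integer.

Answer: 5

Derivation:
Click 1 (0,0) count=0: revealed 4 new [(0,0) (0,1) (1,0) (1,1)] -> total=4
Click 2 (0,4) count=2: revealed 1 new [(0,4)] -> total=5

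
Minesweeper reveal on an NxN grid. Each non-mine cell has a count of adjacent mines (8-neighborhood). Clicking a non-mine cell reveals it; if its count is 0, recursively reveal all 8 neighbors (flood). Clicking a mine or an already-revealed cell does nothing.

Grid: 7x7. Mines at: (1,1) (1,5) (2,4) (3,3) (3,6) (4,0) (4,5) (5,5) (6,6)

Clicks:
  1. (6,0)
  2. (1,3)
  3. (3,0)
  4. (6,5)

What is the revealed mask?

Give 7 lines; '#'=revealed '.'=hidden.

Answer: .......
...#...
.......
#......
.####..
#####..
######.

Derivation:
Click 1 (6,0) count=0: revealed 14 new [(4,1) (4,2) (4,3) (4,4) (5,0) (5,1) (5,2) (5,3) (5,4) (6,0) (6,1) (6,2) (6,3) (6,4)] -> total=14
Click 2 (1,3) count=1: revealed 1 new [(1,3)] -> total=15
Click 3 (3,0) count=1: revealed 1 new [(3,0)] -> total=16
Click 4 (6,5) count=2: revealed 1 new [(6,5)] -> total=17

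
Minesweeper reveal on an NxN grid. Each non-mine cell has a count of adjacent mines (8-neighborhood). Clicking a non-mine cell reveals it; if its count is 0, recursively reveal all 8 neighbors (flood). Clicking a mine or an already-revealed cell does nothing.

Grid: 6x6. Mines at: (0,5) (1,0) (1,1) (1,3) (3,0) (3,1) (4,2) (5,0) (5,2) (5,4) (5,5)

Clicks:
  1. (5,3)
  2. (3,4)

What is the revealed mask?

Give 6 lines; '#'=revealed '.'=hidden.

Click 1 (5,3) count=3: revealed 1 new [(5,3)] -> total=1
Click 2 (3,4) count=0: revealed 11 new [(1,4) (1,5) (2,3) (2,4) (2,5) (3,3) (3,4) (3,5) (4,3) (4,4) (4,5)] -> total=12

Answer: ......
....##
...###
...###
...###
...#..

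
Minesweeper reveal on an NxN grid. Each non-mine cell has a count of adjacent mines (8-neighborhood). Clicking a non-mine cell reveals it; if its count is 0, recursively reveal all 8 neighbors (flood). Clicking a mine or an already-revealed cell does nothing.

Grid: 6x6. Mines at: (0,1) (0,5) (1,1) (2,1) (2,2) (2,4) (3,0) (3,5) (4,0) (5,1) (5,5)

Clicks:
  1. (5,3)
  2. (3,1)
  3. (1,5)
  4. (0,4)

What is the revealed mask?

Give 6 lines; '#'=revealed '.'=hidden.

Answer: ....#.
.....#
......
.####.
..###.
..###.

Derivation:
Click 1 (5,3) count=0: revealed 9 new [(3,2) (3,3) (3,4) (4,2) (4,3) (4,4) (5,2) (5,3) (5,4)] -> total=9
Click 2 (3,1) count=4: revealed 1 new [(3,1)] -> total=10
Click 3 (1,5) count=2: revealed 1 new [(1,5)] -> total=11
Click 4 (0,4) count=1: revealed 1 new [(0,4)] -> total=12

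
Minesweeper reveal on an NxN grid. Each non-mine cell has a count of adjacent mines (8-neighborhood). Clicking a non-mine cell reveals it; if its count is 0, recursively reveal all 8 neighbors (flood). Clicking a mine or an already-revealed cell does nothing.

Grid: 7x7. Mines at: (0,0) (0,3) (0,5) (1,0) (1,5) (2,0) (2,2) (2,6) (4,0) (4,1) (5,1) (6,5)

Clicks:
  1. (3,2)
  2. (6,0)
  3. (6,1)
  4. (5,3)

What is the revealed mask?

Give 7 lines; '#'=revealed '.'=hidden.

Answer: .......
.......
...###.
..#####
..#####
..#####
#####..

Derivation:
Click 1 (3,2) count=2: revealed 1 new [(3,2)] -> total=1
Click 2 (6,0) count=1: revealed 1 new [(6,0)] -> total=2
Click 3 (6,1) count=1: revealed 1 new [(6,1)] -> total=3
Click 4 (5,3) count=0: revealed 20 new [(2,3) (2,4) (2,5) (3,3) (3,4) (3,5) (3,6) (4,2) (4,3) (4,4) (4,5) (4,6) (5,2) (5,3) (5,4) (5,5) (5,6) (6,2) (6,3) (6,4)] -> total=23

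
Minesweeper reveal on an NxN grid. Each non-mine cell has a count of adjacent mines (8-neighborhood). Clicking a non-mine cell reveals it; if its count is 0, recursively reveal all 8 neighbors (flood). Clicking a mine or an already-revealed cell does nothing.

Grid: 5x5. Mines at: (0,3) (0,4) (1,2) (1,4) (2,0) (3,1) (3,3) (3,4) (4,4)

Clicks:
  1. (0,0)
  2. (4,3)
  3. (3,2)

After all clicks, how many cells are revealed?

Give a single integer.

Click 1 (0,0) count=0: revealed 4 new [(0,0) (0,1) (1,0) (1,1)] -> total=4
Click 2 (4,3) count=3: revealed 1 new [(4,3)] -> total=5
Click 3 (3,2) count=2: revealed 1 new [(3,2)] -> total=6

Answer: 6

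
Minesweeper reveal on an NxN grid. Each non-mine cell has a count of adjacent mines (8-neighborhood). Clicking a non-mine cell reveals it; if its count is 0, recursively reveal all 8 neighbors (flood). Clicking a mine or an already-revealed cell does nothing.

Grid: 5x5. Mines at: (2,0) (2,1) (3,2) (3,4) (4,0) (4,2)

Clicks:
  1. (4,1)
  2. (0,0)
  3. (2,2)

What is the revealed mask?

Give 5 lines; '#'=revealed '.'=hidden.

Answer: #####
#####
..###
.....
.#...

Derivation:
Click 1 (4,1) count=3: revealed 1 new [(4,1)] -> total=1
Click 2 (0,0) count=0: revealed 13 new [(0,0) (0,1) (0,2) (0,3) (0,4) (1,0) (1,1) (1,2) (1,3) (1,4) (2,2) (2,3) (2,4)] -> total=14
Click 3 (2,2) count=2: revealed 0 new [(none)] -> total=14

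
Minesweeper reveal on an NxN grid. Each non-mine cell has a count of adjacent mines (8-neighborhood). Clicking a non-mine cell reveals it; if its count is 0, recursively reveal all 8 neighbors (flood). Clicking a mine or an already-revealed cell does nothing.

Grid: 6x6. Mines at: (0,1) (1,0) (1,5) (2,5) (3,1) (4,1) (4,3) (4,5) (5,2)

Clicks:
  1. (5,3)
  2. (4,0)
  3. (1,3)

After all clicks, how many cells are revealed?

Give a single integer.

Answer: 14

Derivation:
Click 1 (5,3) count=2: revealed 1 new [(5,3)] -> total=1
Click 2 (4,0) count=2: revealed 1 new [(4,0)] -> total=2
Click 3 (1,3) count=0: revealed 12 new [(0,2) (0,3) (0,4) (1,2) (1,3) (1,4) (2,2) (2,3) (2,4) (3,2) (3,3) (3,4)] -> total=14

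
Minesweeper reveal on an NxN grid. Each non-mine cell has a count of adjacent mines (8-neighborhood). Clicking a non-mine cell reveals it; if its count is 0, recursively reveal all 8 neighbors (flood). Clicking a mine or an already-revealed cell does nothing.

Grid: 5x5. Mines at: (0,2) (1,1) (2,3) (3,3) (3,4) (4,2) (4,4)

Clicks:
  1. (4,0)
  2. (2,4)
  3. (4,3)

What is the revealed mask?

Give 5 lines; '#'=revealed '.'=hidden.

Click 1 (4,0) count=0: revealed 6 new [(2,0) (2,1) (3,0) (3,1) (4,0) (4,1)] -> total=6
Click 2 (2,4) count=3: revealed 1 new [(2,4)] -> total=7
Click 3 (4,3) count=4: revealed 1 new [(4,3)] -> total=8

Answer: .....
.....
##..#
##...
##.#.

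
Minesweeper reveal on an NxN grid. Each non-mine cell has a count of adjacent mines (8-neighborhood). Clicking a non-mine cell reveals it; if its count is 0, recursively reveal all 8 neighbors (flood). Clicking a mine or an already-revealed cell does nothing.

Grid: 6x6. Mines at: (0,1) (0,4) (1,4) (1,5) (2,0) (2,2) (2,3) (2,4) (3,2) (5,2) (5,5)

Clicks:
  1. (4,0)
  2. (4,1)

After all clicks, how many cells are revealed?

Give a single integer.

Click 1 (4,0) count=0: revealed 6 new [(3,0) (3,1) (4,0) (4,1) (5,0) (5,1)] -> total=6
Click 2 (4,1) count=2: revealed 0 new [(none)] -> total=6

Answer: 6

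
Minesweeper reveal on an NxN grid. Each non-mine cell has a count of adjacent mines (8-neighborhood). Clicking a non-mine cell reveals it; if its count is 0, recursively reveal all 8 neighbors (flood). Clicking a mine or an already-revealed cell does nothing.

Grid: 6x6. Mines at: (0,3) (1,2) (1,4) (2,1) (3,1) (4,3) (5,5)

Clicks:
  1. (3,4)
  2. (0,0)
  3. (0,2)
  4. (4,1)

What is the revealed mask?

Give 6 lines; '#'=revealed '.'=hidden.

Answer: ###...
##....
......
....#.
.#....
......

Derivation:
Click 1 (3,4) count=1: revealed 1 new [(3,4)] -> total=1
Click 2 (0,0) count=0: revealed 4 new [(0,0) (0,1) (1,0) (1,1)] -> total=5
Click 3 (0,2) count=2: revealed 1 new [(0,2)] -> total=6
Click 4 (4,1) count=1: revealed 1 new [(4,1)] -> total=7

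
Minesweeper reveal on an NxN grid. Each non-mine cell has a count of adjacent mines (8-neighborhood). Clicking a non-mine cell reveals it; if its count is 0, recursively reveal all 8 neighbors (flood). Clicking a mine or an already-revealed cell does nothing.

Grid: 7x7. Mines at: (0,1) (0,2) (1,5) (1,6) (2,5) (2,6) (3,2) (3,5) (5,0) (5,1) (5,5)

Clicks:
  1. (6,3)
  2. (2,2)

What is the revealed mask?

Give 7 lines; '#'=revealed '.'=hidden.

Answer: .......
.......
..#....
.......
..###..
..###..
..###..

Derivation:
Click 1 (6,3) count=0: revealed 9 new [(4,2) (4,3) (4,4) (5,2) (5,3) (5,4) (6,2) (6,3) (6,4)] -> total=9
Click 2 (2,2) count=1: revealed 1 new [(2,2)] -> total=10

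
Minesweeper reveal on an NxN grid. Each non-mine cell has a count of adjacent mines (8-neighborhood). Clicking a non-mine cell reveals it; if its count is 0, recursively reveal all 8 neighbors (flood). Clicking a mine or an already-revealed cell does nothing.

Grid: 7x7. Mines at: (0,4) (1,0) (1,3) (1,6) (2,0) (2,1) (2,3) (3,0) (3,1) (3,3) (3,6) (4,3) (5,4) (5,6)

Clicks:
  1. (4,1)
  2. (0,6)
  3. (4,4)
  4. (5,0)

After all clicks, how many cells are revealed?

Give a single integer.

Answer: 13

Derivation:
Click 1 (4,1) count=2: revealed 1 new [(4,1)] -> total=1
Click 2 (0,6) count=1: revealed 1 new [(0,6)] -> total=2
Click 3 (4,4) count=3: revealed 1 new [(4,4)] -> total=3
Click 4 (5,0) count=0: revealed 10 new [(4,0) (4,2) (5,0) (5,1) (5,2) (5,3) (6,0) (6,1) (6,2) (6,3)] -> total=13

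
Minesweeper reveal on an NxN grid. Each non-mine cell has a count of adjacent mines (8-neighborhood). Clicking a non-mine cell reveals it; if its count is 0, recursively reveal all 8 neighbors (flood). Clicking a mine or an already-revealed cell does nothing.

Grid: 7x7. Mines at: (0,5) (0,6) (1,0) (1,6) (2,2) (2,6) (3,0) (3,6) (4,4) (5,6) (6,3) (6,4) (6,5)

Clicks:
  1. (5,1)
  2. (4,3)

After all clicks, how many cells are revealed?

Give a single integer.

Answer: 14

Derivation:
Click 1 (5,1) count=0: revealed 14 new [(3,1) (3,2) (3,3) (4,0) (4,1) (4,2) (4,3) (5,0) (5,1) (5,2) (5,3) (6,0) (6,1) (6,2)] -> total=14
Click 2 (4,3) count=1: revealed 0 new [(none)] -> total=14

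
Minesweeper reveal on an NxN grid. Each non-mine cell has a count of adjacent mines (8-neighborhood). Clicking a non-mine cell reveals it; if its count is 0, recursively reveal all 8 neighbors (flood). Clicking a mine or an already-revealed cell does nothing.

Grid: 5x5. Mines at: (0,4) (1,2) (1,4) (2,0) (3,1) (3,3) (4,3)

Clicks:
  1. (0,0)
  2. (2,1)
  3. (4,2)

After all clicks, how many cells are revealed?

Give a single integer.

Answer: 6

Derivation:
Click 1 (0,0) count=0: revealed 4 new [(0,0) (0,1) (1,0) (1,1)] -> total=4
Click 2 (2,1) count=3: revealed 1 new [(2,1)] -> total=5
Click 3 (4,2) count=3: revealed 1 new [(4,2)] -> total=6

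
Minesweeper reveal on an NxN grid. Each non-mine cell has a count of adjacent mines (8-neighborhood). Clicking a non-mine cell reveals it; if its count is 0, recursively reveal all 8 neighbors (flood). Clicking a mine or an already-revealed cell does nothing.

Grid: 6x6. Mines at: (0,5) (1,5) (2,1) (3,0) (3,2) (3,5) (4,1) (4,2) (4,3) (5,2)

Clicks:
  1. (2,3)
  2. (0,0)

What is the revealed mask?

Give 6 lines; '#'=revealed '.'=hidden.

Click 1 (2,3) count=1: revealed 1 new [(2,3)] -> total=1
Click 2 (0,0) count=0: revealed 12 new [(0,0) (0,1) (0,2) (0,3) (0,4) (1,0) (1,1) (1,2) (1,3) (1,4) (2,2) (2,4)] -> total=13

Answer: #####.
#####.
..###.
......
......
......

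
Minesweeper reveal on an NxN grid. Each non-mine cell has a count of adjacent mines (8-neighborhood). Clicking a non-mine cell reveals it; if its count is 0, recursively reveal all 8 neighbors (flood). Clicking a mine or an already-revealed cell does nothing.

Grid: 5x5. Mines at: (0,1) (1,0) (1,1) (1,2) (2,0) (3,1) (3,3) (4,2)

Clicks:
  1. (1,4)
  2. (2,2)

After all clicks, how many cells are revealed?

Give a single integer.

Click 1 (1,4) count=0: revealed 6 new [(0,3) (0,4) (1,3) (1,4) (2,3) (2,4)] -> total=6
Click 2 (2,2) count=4: revealed 1 new [(2,2)] -> total=7

Answer: 7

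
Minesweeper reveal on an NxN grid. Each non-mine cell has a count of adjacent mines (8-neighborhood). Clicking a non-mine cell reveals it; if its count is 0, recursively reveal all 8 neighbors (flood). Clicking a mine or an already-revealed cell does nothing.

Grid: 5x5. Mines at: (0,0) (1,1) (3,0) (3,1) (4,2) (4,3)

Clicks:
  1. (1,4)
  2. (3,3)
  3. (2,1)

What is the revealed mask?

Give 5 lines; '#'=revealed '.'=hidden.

Answer: ..###
..###
.####
..###
.....

Derivation:
Click 1 (1,4) count=0: revealed 12 new [(0,2) (0,3) (0,4) (1,2) (1,3) (1,4) (2,2) (2,3) (2,4) (3,2) (3,3) (3,4)] -> total=12
Click 2 (3,3) count=2: revealed 0 new [(none)] -> total=12
Click 3 (2,1) count=3: revealed 1 new [(2,1)] -> total=13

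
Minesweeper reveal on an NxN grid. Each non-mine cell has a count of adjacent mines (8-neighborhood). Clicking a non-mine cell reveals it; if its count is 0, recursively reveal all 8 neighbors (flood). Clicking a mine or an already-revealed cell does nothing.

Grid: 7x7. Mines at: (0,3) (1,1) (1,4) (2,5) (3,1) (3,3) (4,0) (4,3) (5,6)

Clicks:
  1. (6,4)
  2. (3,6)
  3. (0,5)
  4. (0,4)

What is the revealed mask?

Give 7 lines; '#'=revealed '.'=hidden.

Answer: ....##.
.......
.......
......#
.......
######.
######.

Derivation:
Click 1 (6,4) count=0: revealed 12 new [(5,0) (5,1) (5,2) (5,3) (5,4) (5,5) (6,0) (6,1) (6,2) (6,3) (6,4) (6,5)] -> total=12
Click 2 (3,6) count=1: revealed 1 new [(3,6)] -> total=13
Click 3 (0,5) count=1: revealed 1 new [(0,5)] -> total=14
Click 4 (0,4) count=2: revealed 1 new [(0,4)] -> total=15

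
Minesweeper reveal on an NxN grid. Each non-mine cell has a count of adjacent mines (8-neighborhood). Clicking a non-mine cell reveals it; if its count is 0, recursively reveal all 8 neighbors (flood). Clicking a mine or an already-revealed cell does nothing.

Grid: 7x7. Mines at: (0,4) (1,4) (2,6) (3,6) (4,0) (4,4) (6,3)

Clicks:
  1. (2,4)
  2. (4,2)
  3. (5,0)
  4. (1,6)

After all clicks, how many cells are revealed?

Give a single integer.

Click 1 (2,4) count=1: revealed 1 new [(2,4)] -> total=1
Click 2 (4,2) count=0: revealed 22 new [(0,0) (0,1) (0,2) (0,3) (1,0) (1,1) (1,2) (1,3) (2,0) (2,1) (2,2) (2,3) (3,0) (3,1) (3,2) (3,3) (4,1) (4,2) (4,3) (5,1) (5,2) (5,3)] -> total=23
Click 3 (5,0) count=1: revealed 1 new [(5,0)] -> total=24
Click 4 (1,6) count=1: revealed 1 new [(1,6)] -> total=25

Answer: 25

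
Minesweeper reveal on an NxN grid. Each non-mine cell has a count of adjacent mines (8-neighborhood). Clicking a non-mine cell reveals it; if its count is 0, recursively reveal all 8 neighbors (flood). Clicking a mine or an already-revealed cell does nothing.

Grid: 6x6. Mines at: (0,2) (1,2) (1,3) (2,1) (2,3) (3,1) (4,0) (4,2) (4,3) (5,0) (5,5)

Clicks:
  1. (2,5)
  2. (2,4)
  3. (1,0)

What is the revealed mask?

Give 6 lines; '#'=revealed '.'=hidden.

Click 1 (2,5) count=0: revealed 10 new [(0,4) (0,5) (1,4) (1,5) (2,4) (2,5) (3,4) (3,5) (4,4) (4,5)] -> total=10
Click 2 (2,4) count=2: revealed 0 new [(none)] -> total=10
Click 3 (1,0) count=1: revealed 1 new [(1,0)] -> total=11

Answer: ....##
#...##
....##
....##
....##
......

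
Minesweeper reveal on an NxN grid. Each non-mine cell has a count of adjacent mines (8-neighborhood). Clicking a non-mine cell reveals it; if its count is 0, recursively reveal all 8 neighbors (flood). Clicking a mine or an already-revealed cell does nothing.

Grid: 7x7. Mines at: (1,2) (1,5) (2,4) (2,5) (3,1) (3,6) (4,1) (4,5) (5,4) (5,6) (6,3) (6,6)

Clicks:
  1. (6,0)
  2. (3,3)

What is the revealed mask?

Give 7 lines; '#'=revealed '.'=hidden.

Answer: .......
.......
.......
...#...
.......
###....
###....

Derivation:
Click 1 (6,0) count=0: revealed 6 new [(5,0) (5,1) (5,2) (6,0) (6,1) (6,2)] -> total=6
Click 2 (3,3) count=1: revealed 1 new [(3,3)] -> total=7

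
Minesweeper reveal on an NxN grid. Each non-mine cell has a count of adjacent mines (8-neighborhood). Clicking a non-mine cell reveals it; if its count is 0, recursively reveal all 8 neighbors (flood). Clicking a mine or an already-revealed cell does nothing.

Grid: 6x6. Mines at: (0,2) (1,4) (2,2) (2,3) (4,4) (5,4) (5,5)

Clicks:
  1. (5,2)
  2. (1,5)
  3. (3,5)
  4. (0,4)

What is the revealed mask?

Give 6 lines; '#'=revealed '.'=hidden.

Click 1 (5,2) count=0: revealed 18 new [(0,0) (0,1) (1,0) (1,1) (2,0) (2,1) (3,0) (3,1) (3,2) (3,3) (4,0) (4,1) (4,2) (4,3) (5,0) (5,1) (5,2) (5,3)] -> total=18
Click 2 (1,5) count=1: revealed 1 new [(1,5)] -> total=19
Click 3 (3,5) count=1: revealed 1 new [(3,5)] -> total=20
Click 4 (0,4) count=1: revealed 1 new [(0,4)] -> total=21

Answer: ##..#.
##...#
##....
####.#
####..
####..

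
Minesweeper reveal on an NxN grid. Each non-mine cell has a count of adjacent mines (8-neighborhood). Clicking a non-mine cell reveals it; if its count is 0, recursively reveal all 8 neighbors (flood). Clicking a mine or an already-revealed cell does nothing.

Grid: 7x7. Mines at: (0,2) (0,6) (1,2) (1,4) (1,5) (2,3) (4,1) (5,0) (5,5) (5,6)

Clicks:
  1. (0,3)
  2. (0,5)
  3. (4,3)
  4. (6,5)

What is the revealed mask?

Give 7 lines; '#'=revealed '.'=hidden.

Click 1 (0,3) count=3: revealed 1 new [(0,3)] -> total=1
Click 2 (0,5) count=3: revealed 1 new [(0,5)] -> total=2
Click 3 (4,3) count=0: revealed 14 new [(3,2) (3,3) (3,4) (4,2) (4,3) (4,4) (5,1) (5,2) (5,3) (5,4) (6,1) (6,2) (6,3) (6,4)] -> total=16
Click 4 (6,5) count=2: revealed 1 new [(6,5)] -> total=17

Answer: ...#.#.
.......
.......
..###..
..###..
.####..
.#####.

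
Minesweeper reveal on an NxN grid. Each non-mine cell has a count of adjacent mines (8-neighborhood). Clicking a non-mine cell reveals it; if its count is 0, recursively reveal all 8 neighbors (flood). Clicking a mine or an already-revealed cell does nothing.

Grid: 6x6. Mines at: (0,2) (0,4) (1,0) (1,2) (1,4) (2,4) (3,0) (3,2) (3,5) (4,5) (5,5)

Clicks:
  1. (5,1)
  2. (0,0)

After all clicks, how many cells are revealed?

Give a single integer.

Answer: 11

Derivation:
Click 1 (5,1) count=0: revealed 10 new [(4,0) (4,1) (4,2) (4,3) (4,4) (5,0) (5,1) (5,2) (5,3) (5,4)] -> total=10
Click 2 (0,0) count=1: revealed 1 new [(0,0)] -> total=11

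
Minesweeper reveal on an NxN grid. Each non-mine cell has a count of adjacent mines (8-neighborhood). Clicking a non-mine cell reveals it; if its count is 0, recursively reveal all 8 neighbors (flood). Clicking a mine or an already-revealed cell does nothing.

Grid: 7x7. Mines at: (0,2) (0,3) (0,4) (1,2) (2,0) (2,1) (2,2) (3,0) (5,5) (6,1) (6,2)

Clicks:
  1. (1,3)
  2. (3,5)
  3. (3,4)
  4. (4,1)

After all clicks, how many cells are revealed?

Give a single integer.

Answer: 26

Derivation:
Click 1 (1,3) count=5: revealed 1 new [(1,3)] -> total=1
Click 2 (3,5) count=0: revealed 25 new [(0,5) (0,6) (1,4) (1,5) (1,6) (2,3) (2,4) (2,5) (2,6) (3,1) (3,2) (3,3) (3,4) (3,5) (3,6) (4,1) (4,2) (4,3) (4,4) (4,5) (4,6) (5,1) (5,2) (5,3) (5,4)] -> total=26
Click 3 (3,4) count=0: revealed 0 new [(none)] -> total=26
Click 4 (4,1) count=1: revealed 0 new [(none)] -> total=26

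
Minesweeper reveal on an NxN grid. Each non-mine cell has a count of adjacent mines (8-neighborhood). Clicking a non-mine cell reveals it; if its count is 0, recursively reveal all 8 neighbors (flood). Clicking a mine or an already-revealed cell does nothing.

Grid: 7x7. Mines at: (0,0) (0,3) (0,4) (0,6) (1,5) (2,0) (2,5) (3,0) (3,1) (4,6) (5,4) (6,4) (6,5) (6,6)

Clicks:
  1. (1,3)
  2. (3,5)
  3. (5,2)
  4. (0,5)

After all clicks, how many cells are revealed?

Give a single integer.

Click 1 (1,3) count=2: revealed 1 new [(1,3)] -> total=1
Click 2 (3,5) count=2: revealed 1 new [(3,5)] -> total=2
Click 3 (5,2) count=0: revealed 12 new [(4,0) (4,1) (4,2) (4,3) (5,0) (5,1) (5,2) (5,3) (6,0) (6,1) (6,2) (6,3)] -> total=14
Click 4 (0,5) count=3: revealed 1 new [(0,5)] -> total=15

Answer: 15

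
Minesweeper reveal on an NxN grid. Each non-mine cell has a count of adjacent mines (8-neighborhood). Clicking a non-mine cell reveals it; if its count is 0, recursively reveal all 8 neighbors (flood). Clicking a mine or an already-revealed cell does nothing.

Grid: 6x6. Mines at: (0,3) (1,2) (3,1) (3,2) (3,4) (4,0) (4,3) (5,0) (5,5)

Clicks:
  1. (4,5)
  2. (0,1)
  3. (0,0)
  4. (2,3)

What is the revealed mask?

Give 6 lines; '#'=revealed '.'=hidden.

Click 1 (4,5) count=2: revealed 1 new [(4,5)] -> total=1
Click 2 (0,1) count=1: revealed 1 new [(0,1)] -> total=2
Click 3 (0,0) count=0: revealed 5 new [(0,0) (1,0) (1,1) (2,0) (2,1)] -> total=7
Click 4 (2,3) count=3: revealed 1 new [(2,3)] -> total=8

Answer: ##....
##....
##.#..
......
.....#
......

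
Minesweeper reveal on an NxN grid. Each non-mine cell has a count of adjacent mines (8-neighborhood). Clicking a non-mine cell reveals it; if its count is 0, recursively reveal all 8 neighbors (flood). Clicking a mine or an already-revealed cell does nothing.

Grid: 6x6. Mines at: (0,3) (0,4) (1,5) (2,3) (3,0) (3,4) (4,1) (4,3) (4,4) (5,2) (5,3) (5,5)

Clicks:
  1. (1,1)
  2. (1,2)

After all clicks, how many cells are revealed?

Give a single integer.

Click 1 (1,1) count=0: revealed 9 new [(0,0) (0,1) (0,2) (1,0) (1,1) (1,2) (2,0) (2,1) (2,2)] -> total=9
Click 2 (1,2) count=2: revealed 0 new [(none)] -> total=9

Answer: 9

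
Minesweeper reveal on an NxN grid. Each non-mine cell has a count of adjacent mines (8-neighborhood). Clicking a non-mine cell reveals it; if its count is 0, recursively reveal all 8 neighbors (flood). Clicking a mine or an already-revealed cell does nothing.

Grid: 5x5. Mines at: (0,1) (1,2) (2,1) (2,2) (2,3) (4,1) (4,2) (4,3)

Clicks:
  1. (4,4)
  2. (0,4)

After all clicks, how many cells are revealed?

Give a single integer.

Answer: 5

Derivation:
Click 1 (4,4) count=1: revealed 1 new [(4,4)] -> total=1
Click 2 (0,4) count=0: revealed 4 new [(0,3) (0,4) (1,3) (1,4)] -> total=5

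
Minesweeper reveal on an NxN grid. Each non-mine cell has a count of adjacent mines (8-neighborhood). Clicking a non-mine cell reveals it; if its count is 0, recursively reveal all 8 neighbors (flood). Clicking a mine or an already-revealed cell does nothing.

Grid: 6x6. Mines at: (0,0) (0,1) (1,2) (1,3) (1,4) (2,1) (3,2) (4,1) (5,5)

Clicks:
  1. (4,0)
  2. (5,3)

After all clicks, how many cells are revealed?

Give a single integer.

Answer: 7

Derivation:
Click 1 (4,0) count=1: revealed 1 new [(4,0)] -> total=1
Click 2 (5,3) count=0: revealed 6 new [(4,2) (4,3) (4,4) (5,2) (5,3) (5,4)] -> total=7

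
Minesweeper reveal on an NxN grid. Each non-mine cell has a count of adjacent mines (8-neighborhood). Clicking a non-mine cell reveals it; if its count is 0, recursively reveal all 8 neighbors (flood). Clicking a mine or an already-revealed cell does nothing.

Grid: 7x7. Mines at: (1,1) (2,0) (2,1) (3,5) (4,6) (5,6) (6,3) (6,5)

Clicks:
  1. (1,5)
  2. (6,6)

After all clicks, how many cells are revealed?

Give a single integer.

Answer: 34

Derivation:
Click 1 (1,5) count=0: revealed 33 new [(0,2) (0,3) (0,4) (0,5) (0,6) (1,2) (1,3) (1,4) (1,5) (1,6) (2,2) (2,3) (2,4) (2,5) (2,6) (3,0) (3,1) (3,2) (3,3) (3,4) (4,0) (4,1) (4,2) (4,3) (4,4) (5,0) (5,1) (5,2) (5,3) (5,4) (6,0) (6,1) (6,2)] -> total=33
Click 2 (6,6) count=2: revealed 1 new [(6,6)] -> total=34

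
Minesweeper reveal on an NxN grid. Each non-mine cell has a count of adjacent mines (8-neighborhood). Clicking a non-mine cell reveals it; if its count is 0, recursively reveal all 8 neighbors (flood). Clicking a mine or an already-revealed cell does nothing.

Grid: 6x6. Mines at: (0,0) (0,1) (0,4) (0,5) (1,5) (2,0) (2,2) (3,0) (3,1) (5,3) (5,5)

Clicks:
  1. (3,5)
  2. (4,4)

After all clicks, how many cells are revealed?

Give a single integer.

Answer: 9

Derivation:
Click 1 (3,5) count=0: revealed 9 new [(2,3) (2,4) (2,5) (3,3) (3,4) (3,5) (4,3) (4,4) (4,5)] -> total=9
Click 2 (4,4) count=2: revealed 0 new [(none)] -> total=9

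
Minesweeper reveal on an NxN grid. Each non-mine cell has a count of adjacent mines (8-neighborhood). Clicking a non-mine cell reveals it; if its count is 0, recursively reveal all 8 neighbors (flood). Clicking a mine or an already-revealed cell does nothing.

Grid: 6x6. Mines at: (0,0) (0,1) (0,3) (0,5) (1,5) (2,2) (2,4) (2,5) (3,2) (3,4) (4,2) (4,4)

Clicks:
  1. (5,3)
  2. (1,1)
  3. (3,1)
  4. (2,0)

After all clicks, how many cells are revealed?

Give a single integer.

Answer: 11

Derivation:
Click 1 (5,3) count=2: revealed 1 new [(5,3)] -> total=1
Click 2 (1,1) count=3: revealed 1 new [(1,1)] -> total=2
Click 3 (3,1) count=3: revealed 1 new [(3,1)] -> total=3
Click 4 (2,0) count=0: revealed 8 new [(1,0) (2,0) (2,1) (3,0) (4,0) (4,1) (5,0) (5,1)] -> total=11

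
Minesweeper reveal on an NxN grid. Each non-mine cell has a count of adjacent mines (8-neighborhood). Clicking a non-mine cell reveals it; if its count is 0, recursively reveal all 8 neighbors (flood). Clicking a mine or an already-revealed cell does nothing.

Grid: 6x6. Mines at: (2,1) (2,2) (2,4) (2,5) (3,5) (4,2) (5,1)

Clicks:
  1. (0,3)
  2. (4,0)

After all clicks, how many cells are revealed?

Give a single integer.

Answer: 13

Derivation:
Click 1 (0,3) count=0: revealed 12 new [(0,0) (0,1) (0,2) (0,3) (0,4) (0,5) (1,0) (1,1) (1,2) (1,3) (1,4) (1,5)] -> total=12
Click 2 (4,0) count=1: revealed 1 new [(4,0)] -> total=13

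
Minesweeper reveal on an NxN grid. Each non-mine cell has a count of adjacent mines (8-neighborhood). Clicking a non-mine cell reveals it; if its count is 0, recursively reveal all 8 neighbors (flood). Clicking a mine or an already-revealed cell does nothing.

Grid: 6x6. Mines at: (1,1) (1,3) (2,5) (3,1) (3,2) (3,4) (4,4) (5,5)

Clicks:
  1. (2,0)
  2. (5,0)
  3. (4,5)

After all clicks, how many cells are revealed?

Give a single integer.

Click 1 (2,0) count=2: revealed 1 new [(2,0)] -> total=1
Click 2 (5,0) count=0: revealed 8 new [(4,0) (4,1) (4,2) (4,3) (5,0) (5,1) (5,2) (5,3)] -> total=9
Click 3 (4,5) count=3: revealed 1 new [(4,5)] -> total=10

Answer: 10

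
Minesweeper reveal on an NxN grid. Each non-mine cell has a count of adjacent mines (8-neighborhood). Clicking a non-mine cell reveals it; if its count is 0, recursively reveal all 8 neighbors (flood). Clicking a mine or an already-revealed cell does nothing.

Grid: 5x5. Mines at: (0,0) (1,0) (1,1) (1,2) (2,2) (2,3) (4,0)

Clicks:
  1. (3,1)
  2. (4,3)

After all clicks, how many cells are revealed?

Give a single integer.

Answer: 8

Derivation:
Click 1 (3,1) count=2: revealed 1 new [(3,1)] -> total=1
Click 2 (4,3) count=0: revealed 7 new [(3,2) (3,3) (3,4) (4,1) (4,2) (4,3) (4,4)] -> total=8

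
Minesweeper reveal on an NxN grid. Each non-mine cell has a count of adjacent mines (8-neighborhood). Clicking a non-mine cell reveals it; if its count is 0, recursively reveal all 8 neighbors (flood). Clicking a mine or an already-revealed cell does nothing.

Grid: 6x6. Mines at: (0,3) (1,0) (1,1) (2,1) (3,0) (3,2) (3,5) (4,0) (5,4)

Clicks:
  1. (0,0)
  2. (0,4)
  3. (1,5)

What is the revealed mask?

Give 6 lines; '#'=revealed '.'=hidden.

Click 1 (0,0) count=2: revealed 1 new [(0,0)] -> total=1
Click 2 (0,4) count=1: revealed 1 new [(0,4)] -> total=2
Click 3 (1,5) count=0: revealed 5 new [(0,5) (1,4) (1,5) (2,4) (2,5)] -> total=7

Answer: #...##
....##
....##
......
......
......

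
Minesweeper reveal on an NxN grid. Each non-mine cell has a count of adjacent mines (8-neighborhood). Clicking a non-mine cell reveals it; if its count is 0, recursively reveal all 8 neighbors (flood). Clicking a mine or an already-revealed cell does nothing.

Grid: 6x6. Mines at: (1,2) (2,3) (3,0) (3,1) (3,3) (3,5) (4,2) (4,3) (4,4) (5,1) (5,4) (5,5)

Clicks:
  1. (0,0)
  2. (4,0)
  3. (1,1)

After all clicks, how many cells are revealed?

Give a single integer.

Answer: 7

Derivation:
Click 1 (0,0) count=0: revealed 6 new [(0,0) (0,1) (1,0) (1,1) (2,0) (2,1)] -> total=6
Click 2 (4,0) count=3: revealed 1 new [(4,0)] -> total=7
Click 3 (1,1) count=1: revealed 0 new [(none)] -> total=7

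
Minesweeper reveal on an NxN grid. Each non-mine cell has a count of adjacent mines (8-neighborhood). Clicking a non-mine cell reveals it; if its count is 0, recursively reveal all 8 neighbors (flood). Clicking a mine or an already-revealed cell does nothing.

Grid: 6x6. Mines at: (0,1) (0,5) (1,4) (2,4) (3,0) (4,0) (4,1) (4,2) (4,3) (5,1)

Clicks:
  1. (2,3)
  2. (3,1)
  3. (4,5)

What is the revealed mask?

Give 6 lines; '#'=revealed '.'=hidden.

Answer: ......
......
...#..
.#..##
....##
....##

Derivation:
Click 1 (2,3) count=2: revealed 1 new [(2,3)] -> total=1
Click 2 (3,1) count=4: revealed 1 new [(3,1)] -> total=2
Click 3 (4,5) count=0: revealed 6 new [(3,4) (3,5) (4,4) (4,5) (5,4) (5,5)] -> total=8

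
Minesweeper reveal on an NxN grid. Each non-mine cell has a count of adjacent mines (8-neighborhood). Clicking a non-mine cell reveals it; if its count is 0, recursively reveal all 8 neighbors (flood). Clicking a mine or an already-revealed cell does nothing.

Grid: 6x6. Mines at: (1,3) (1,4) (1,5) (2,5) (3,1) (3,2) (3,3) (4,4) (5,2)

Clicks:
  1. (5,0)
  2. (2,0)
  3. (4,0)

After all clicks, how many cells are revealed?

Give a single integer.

Answer: 5

Derivation:
Click 1 (5,0) count=0: revealed 4 new [(4,0) (4,1) (5,0) (5,1)] -> total=4
Click 2 (2,0) count=1: revealed 1 new [(2,0)] -> total=5
Click 3 (4,0) count=1: revealed 0 new [(none)] -> total=5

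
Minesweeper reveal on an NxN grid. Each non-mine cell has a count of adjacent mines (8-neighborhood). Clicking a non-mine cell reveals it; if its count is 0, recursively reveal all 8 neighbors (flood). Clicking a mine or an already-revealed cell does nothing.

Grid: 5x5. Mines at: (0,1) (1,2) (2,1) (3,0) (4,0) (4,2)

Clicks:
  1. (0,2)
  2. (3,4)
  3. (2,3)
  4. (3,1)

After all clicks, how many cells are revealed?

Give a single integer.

Answer: 12

Derivation:
Click 1 (0,2) count=2: revealed 1 new [(0,2)] -> total=1
Click 2 (3,4) count=0: revealed 10 new [(0,3) (0,4) (1,3) (1,4) (2,3) (2,4) (3,3) (3,4) (4,3) (4,4)] -> total=11
Click 3 (2,3) count=1: revealed 0 new [(none)] -> total=11
Click 4 (3,1) count=4: revealed 1 new [(3,1)] -> total=12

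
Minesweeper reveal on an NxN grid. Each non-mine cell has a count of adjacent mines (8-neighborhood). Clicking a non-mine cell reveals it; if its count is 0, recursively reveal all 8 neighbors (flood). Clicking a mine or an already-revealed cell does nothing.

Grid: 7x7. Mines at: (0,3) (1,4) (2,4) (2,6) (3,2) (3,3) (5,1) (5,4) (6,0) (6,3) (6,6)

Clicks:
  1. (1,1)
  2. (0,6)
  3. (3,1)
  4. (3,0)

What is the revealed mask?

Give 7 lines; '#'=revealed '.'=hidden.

Answer: ###..##
###..##
###....
##.....
##.....
.......
.......

Derivation:
Click 1 (1,1) count=0: revealed 13 new [(0,0) (0,1) (0,2) (1,0) (1,1) (1,2) (2,0) (2,1) (2,2) (3,0) (3,1) (4,0) (4,1)] -> total=13
Click 2 (0,6) count=0: revealed 4 new [(0,5) (0,6) (1,5) (1,6)] -> total=17
Click 3 (3,1) count=1: revealed 0 new [(none)] -> total=17
Click 4 (3,0) count=0: revealed 0 new [(none)] -> total=17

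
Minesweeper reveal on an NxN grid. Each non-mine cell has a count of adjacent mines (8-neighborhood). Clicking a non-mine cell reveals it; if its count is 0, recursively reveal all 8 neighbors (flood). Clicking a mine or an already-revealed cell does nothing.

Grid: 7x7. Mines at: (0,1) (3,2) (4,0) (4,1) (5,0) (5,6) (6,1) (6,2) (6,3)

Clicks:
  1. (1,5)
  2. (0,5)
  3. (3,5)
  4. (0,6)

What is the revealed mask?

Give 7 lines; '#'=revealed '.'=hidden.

Click 1 (1,5) count=0: revealed 26 new [(0,2) (0,3) (0,4) (0,5) (0,6) (1,2) (1,3) (1,4) (1,5) (1,6) (2,2) (2,3) (2,4) (2,5) (2,6) (3,3) (3,4) (3,5) (3,6) (4,3) (4,4) (4,5) (4,6) (5,3) (5,4) (5,5)] -> total=26
Click 2 (0,5) count=0: revealed 0 new [(none)] -> total=26
Click 3 (3,5) count=0: revealed 0 new [(none)] -> total=26
Click 4 (0,6) count=0: revealed 0 new [(none)] -> total=26

Answer: ..#####
..#####
..#####
...####
...####
...###.
.......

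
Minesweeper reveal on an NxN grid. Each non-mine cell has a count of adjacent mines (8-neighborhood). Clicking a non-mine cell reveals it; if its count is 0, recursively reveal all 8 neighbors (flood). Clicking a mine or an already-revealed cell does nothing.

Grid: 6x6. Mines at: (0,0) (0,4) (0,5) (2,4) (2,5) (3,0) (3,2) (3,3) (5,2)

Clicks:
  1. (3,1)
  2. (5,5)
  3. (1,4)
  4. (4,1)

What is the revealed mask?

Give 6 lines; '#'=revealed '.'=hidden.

Click 1 (3,1) count=2: revealed 1 new [(3,1)] -> total=1
Click 2 (5,5) count=0: revealed 8 new [(3,4) (3,5) (4,3) (4,4) (4,5) (5,3) (5,4) (5,5)] -> total=9
Click 3 (1,4) count=4: revealed 1 new [(1,4)] -> total=10
Click 4 (4,1) count=3: revealed 1 new [(4,1)] -> total=11

Answer: ......
....#.
......
.#..##
.#.###
...###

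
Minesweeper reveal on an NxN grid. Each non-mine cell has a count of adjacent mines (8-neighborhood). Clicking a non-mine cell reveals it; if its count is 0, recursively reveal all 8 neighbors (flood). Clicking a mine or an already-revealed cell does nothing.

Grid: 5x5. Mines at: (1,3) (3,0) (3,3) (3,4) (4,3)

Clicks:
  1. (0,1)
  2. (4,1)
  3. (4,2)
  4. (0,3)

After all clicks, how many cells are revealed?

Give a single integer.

Click 1 (0,1) count=0: revealed 9 new [(0,0) (0,1) (0,2) (1,0) (1,1) (1,2) (2,0) (2,1) (2,2)] -> total=9
Click 2 (4,1) count=1: revealed 1 new [(4,1)] -> total=10
Click 3 (4,2) count=2: revealed 1 new [(4,2)] -> total=11
Click 4 (0,3) count=1: revealed 1 new [(0,3)] -> total=12

Answer: 12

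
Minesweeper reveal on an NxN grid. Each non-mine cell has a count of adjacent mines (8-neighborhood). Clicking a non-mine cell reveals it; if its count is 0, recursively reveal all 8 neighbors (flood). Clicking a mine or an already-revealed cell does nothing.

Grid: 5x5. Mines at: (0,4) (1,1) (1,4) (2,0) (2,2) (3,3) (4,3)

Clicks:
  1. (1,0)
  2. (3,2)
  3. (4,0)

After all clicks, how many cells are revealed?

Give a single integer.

Click 1 (1,0) count=2: revealed 1 new [(1,0)] -> total=1
Click 2 (3,2) count=3: revealed 1 new [(3,2)] -> total=2
Click 3 (4,0) count=0: revealed 5 new [(3,0) (3,1) (4,0) (4,1) (4,2)] -> total=7

Answer: 7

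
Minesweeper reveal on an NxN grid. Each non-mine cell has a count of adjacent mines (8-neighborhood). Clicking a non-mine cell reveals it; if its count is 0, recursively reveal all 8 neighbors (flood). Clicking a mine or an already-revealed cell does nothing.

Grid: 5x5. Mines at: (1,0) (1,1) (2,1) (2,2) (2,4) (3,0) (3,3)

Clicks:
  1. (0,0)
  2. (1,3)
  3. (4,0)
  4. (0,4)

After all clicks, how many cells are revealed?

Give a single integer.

Click 1 (0,0) count=2: revealed 1 new [(0,0)] -> total=1
Click 2 (1,3) count=2: revealed 1 new [(1,3)] -> total=2
Click 3 (4,0) count=1: revealed 1 new [(4,0)] -> total=3
Click 4 (0,4) count=0: revealed 5 new [(0,2) (0,3) (0,4) (1,2) (1,4)] -> total=8

Answer: 8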